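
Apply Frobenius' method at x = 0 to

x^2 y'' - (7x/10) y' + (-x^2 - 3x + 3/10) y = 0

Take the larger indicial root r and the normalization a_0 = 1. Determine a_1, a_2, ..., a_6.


Write in Frobenius form y'' + (p(x)/x) y' + (q(x)/x^2) y = 0:
  p(x) = -7/10,  q(x) = -x^2 - 3x + 3/10.
Indicial equation: r(r-1) + (-7/10) r + (3/10) = 0 -> roots r_1 = 3/2, r_2 = 1/5.
Take r = r_1 = 3/2. Let y(x) = x^r sum_{n>=0} a_n x^n with a_0 = 1.
Substitute y = x^r sum a_n x^n and match x^{r+n}. The recurrence is
  D(n) a_n - 3 a_{n-1} - 1 a_{n-2} = 0,  where D(n) = (r+n)(r+n-1) + (-7/10)(r+n) + (3/10).
  a_n = [3 a_{n-1} + 1 a_{n-2}] / D(n).
Since the indicial polynomial factors as (r - r_1)(r - r_2), D(n) = (r_1 + n - r_1)(r_1 + n - r_2) = n(n + 13/10).
Evaluating step by step (a_0 = 1):
  n = 1: D(1) = 1(1 + 13/10) = 23/10; numerator = 3(1) = 3; a_1 = (3)/(23/10) = 30/23
  n = 2: D(2) = 2(2 + 13/10) = 33/5; numerator = 3(30/23) + 1(1) = 113/23; a_2 = (113/23)/(33/5) = 565/759
  n = 3: D(3) = 3(3 + 13/10) = 129/10; numerator = 3(565/759) + 1(30/23) = 895/253; a_3 = (895/253)/(129/10) = 8950/32637
  n = 4: D(4) = 4(4 + 13/10) = 106/5; numerator = 3(8950/32637) + 1(565/759) = 51145/32637; a_4 = (51145/32637)/(106/5) = 4825/65274
  n = 5: D(5) = 5(5 + 13/10) = 63/2; numerator = 3(4825/65274) + 1(8950/32637) = 32375/65274; a_5 = (32375/65274)/(63/2) = 4625/293733
  n = 6: D(6) = 6(6 + 13/10) = 219/5; numerator = 3(4625/293733) + 1(4825/65274) = 23725/195822; a_6 = (23725/195822)/(219/5) = 1625/587466

r = 3/2; a_0 = 1; a_1 = 30/23; a_2 = 565/759; a_3 = 8950/32637; a_4 = 4825/65274; a_5 = 4625/293733; a_6 = 1625/587466


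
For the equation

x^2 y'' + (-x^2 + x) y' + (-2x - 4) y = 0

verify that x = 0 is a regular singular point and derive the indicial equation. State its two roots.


Divide by x^2 to reach normal form y'' + P_1(x) y' + P_2(x) y = 0 with P_1(x) = -1 + 1/x and P_2(x) = -2/x - 4/x^2.
x = 0 is a singular point because the y'-coefficient -1 + 1/x has a pole at x = 0 and the y-coefficient -2/x - 4/x^2 has a pole at x = 0.
It is a regular singular point because x P_1(x) = p(x) = 1 - x and x^2 P_2(x) = q(x) = -2x - 4 are polynomials, hence analytic at x = 0.
p(0) = 1,  q(0) = -4.
Indicial equation: r(r-1) + p(0) r + q(0) = 0, i.e. r^2 + (p(0) - 1) r + q(0) = 0, i.e. r^2 - 4 = 0.
Discriminant: (0)^2 - 4(-4) = 16, so r = (0 ± 4)/2.
Solving: r_1 = 2, r_2 = -2.

indicial: r^2 - 4 = 0; roots r_1 = 2, r_2 = -2


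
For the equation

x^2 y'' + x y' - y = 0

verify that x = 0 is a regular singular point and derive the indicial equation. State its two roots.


Divide by x^2 to reach normal form y'' + P_1(x) y' + P_2(x) y = 0 with P_1(x) = 1/x and P_2(x) = -1/x^2.
x = 0 is a singular point because the y'-coefficient 1/x has a pole at x = 0 and the y-coefficient -1/x^2 has a pole at x = 0.
It is a regular singular point because x P_1(x) = p(x) = 1 and x^2 P_2(x) = q(x) = -1 are polynomials, hence analytic at x = 0.
p(0) = 1,  q(0) = -1.
Indicial equation: r(r-1) + p(0) r + q(0) = 0, i.e. r^2 + (p(0) - 1) r + q(0) = 0, i.e. r^2 - 1 = 0.
Discriminant: (0)^2 - 4(-1) = 4, so r = (0 ± 2)/2.
Solving: r_1 = 1, r_2 = -1.

indicial: r^2 - 1 = 0; roots r_1 = 1, r_2 = -1


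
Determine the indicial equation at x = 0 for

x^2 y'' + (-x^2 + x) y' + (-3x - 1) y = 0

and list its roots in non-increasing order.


Divide by x^2 to reach normal form y'' + P_1(x) y' + P_2(x) y = 0 with P_1(x) = -1 + 1/x and P_2(x) = -3/x - 1/x^2.
x = 0 is a singular point because the y'-coefficient -1 + 1/x has a pole at x = 0 and the y-coefficient -3/x - 1/x^2 has a pole at x = 0.
It is a regular singular point because x P_1(x) = p(x) = 1 - x and x^2 P_2(x) = q(x) = -3x - 1 are polynomials, hence analytic at x = 0.
p(0) = 1,  q(0) = -1.
Indicial equation: r(r-1) + p(0) r + q(0) = 0, i.e. r^2 + (p(0) - 1) r + q(0) = 0, i.e. r^2 - 1 = 0.
Discriminant: (0)^2 - 4(-1) = 4, so r = (0 ± 2)/2.
Solving: r_1 = 1, r_2 = -1.

indicial: r^2 - 1 = 0; roots r_1 = 1, r_2 = -1


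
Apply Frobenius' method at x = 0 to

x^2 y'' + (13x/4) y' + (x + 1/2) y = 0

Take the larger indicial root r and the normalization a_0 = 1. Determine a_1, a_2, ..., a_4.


Write in Frobenius form y'' + (p(x)/x) y' + (q(x)/x^2) y = 0:
  p(x) = 13/4,  q(x) = x + 1/2.
Indicial equation: r(r-1) + (13/4) r + (1/2) = 0 -> roots r_1 = -1/4, r_2 = -2.
Take r = r_1 = -1/4. Let y(x) = x^r sum_{n>=0} a_n x^n with a_0 = 1.
Substitute y = x^r sum a_n x^n and match x^{r+n}. The recurrence is
  D(n) a_n + 1 a_{n-1} = 0,  where D(n) = (r+n)(r+n-1) + (13/4)(r+n) + (1/2).
  a_n = -1 / D(n) * a_{n-1}.
Since the indicial polynomial factors as (r - r_1)(r - r_2), D(n) = (r_1 + n - r_1)(r_1 + n - r_2) = n(n + 7/4).
Evaluating step by step (a_0 = 1):
  n = 1: D(1) = 1(1 + 7/4) = 11/4; numerator = -1(1) = -1; a_1 = (-1)/(11/4) = -4/11
  n = 2: D(2) = 2(2 + 7/4) = 15/2; numerator = -1(-4/11) = 4/11; a_2 = (4/11)/(15/2) = 8/165
  n = 3: D(3) = 3(3 + 7/4) = 57/4; numerator = -1(8/165) = -8/165; a_3 = (-8/165)/(57/4) = -32/9405
  n = 4: D(4) = 4(4 + 7/4) = 23; numerator = -1(-32/9405) = 32/9405; a_4 = (32/9405)/(23) = 32/216315

r = -1/4; a_0 = 1; a_1 = -4/11; a_2 = 8/165; a_3 = -32/9405; a_4 = 32/216315


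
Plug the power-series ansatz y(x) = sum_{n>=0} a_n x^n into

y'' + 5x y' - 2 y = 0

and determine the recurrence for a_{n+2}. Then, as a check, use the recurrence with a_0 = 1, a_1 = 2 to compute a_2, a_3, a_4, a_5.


Substitute y = sum_n a_n x^n.
y''(x) has coefficient (n+2)(n+1) a_{n+2} at x^n;
5 x y'(x) has coefficient 5 n a_n at x^n (shift);
-2 y(x) has coefficient -2 a_n at x^n.
Matching x^n: (n+2)(n+1) a_{n+2} + (5n - 2) a_n = 0.
Thus a_{n+2} = (-5n + 2) / ((n+1)(n+2)) * a_n.

Check with a_0 = 1, a_1 = 2 (apply the recurrence for n = 0, 1, 2, 3): a_0 = 1, a_1 = 2, a_2 = 1, a_3 = -1, a_4 = -2/3, a_5 = 13/20.

a_(n+2) = (-5n + 2) / ((n+1)(n+2)) * a_n; check: a_0 = 1, a_1 = 2, a_2 = 1, a_3 = -1, a_4 = -2/3, a_5 = 13/20


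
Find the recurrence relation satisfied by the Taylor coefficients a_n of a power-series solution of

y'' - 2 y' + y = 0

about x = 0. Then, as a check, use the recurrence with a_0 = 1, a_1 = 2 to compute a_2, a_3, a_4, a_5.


Substitute y = sum_n a_n x^n.
y''(x) has coefficient (n+2)(n+1) a_{n+2} at x^n;
-2 y'(x) has coefficient -2 (n+1) a_{n+1} at x^n;
y(x) has coefficient 1 a_n at x^n.
Matching x^n: (n+2)(n+1) a_{n+2} - 2 (n+1) a_{n+1} + 1 a_n = 0.
Thus a_{n+2} = [2 (n+1) a_{n+1} - 1 a_n] / ((n+1)(n+2)).

Check with a_0 = 1, a_1 = 2 (apply the recurrence for n = 0, 1, 2, 3): a_0 = 1, a_1 = 2, a_2 = 3/2, a_3 = 2/3, a_4 = 5/24, a_5 = 1/20.

a_(n+2) = [2 (n+1) a_(n+1) - 1 a_n] / ((n+1)(n+2)); check: a_0 = 1, a_1 = 2, a_2 = 3/2, a_3 = 2/3, a_4 = 5/24, a_5 = 1/20


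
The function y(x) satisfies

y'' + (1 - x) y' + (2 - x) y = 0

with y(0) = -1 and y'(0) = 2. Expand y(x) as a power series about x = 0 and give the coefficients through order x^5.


Ansatz: y(x) = sum_{n>=0} a_n x^n, so y'(x) = sum_{n>=1} n a_n x^(n-1) and y''(x) = sum_{n>=2} n(n-1) a_n x^(n-2).
Substitute into P(x) y'' + Q(x) y' + R(x) y = 0 with P(x) = 1, Q(x) = 1 - x, R(x) = 2 - x, and match powers of x.
Initial conditions: a_0 = -1, a_1 = 2.
Setting the coefficient of each power of x to zero and solving order by order (substituting the coefficients already found):
  x^0: 2 a_2 + a_1 + 2 a_0 = 0  ->  2 a_2 = -a_1 - 2 a_0 = 0  ->  a_2 = 0
  x^1: 6 a_3 + 2 a_2 + a_1 - a_0 = 0  ->  6 a_3 = -2 a_2 - a_1 + a_0 = -3  ->  a_3 = -1/2
  x^2: 12 a_4 + 3 a_3 - a_1 = 0  ->  12 a_4 = -3 a_3 + a_1 = 7/2  ->  a_4 = 7/24
  x^3: 20 a_5 + 4 a_4 - a_3 - a_2 = 0  ->  20 a_5 = -4 a_4 + a_3 + a_2 = -5/3  ->  a_5 = -1/12
Truncated series: y(x) = -1 + 2 x - (1/2) x^3 + (7/24) x^4 - (1/12) x^5 + O(x^6).

a_0 = -1; a_1 = 2; a_2 = 0; a_3 = -1/2; a_4 = 7/24; a_5 = -1/12


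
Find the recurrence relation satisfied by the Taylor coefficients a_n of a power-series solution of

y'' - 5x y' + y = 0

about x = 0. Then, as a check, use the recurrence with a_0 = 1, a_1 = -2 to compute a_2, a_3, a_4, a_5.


Substitute y = sum_n a_n x^n.
y''(x) has coefficient (n+2)(n+1) a_{n+2} at x^n;
-5 x y'(x) has coefficient -5 n a_n at x^n (shift);
y(x) has coefficient 1 a_n at x^n.
Matching x^n: (n+2)(n+1) a_{n+2} + (-5n + 1) a_n = 0.
Thus a_{n+2} = (5n - 1) / ((n+1)(n+2)) * a_n.

Check with a_0 = 1, a_1 = -2 (apply the recurrence for n = 0, 1, 2, 3): a_0 = 1, a_1 = -2, a_2 = -1/2, a_3 = -4/3, a_4 = -3/8, a_5 = -14/15.

a_(n+2) = (5n - 1) / ((n+1)(n+2)) * a_n; check: a_0 = 1, a_1 = -2, a_2 = -1/2, a_3 = -4/3, a_4 = -3/8, a_5 = -14/15


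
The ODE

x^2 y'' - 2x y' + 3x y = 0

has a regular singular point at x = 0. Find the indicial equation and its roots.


Divide by x^2 to reach normal form y'' + P_1(x) y' + P_2(x) y = 0 with P_1(x) = -2/x and P_2(x) = 3/x.
x = 0 is a singular point because the y'-coefficient -2/x has a pole at x = 0 and the y-coefficient 3/x has a pole at x = 0.
It is a regular singular point because x P_1(x) = p(x) = -2 and x^2 P_2(x) = q(x) = 3x are polynomials, hence analytic at x = 0.
p(0) = -2,  q(0) = 0.
Indicial equation: r(r-1) + p(0) r + q(0) = 0, i.e. r^2 + (p(0) - 1) r + q(0) = 0, i.e. r^2 - 3 r = 0.
Discriminant: (-3)^2 - 4(0) = 9, so r = (3 ± 3)/2.
Solving: r_1 = 3, r_2 = 0.

indicial: r^2 - 3 r = 0; roots r_1 = 3, r_2 = 0


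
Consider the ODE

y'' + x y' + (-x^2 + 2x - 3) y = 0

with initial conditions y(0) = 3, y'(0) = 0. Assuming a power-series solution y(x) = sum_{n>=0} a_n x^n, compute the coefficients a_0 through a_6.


Ansatz: y(x) = sum_{n>=0} a_n x^n, so y'(x) = sum_{n>=1} n a_n x^(n-1) and y''(x) = sum_{n>=2} n(n-1) a_n x^(n-2).
Substitute into P(x) y'' + Q(x) y' + R(x) y = 0 with P(x) = 1, Q(x) = x, R(x) = -x^2 + 2x - 3, and match powers of x.
Initial conditions: a_0 = 3, a_1 = 0.
Setting the coefficient of each power of x to zero and solving order by order (substituting the coefficients already found):
  x^0: 2 a_2 - 3 a_0 = 0  ->  2 a_2 = 3 a_0 = 9  ->  a_2 = 9/2
  x^1: 6 a_3 - 2 a_1 + 2 a_0 = 0  ->  6 a_3 = 2 a_1 - 2 a_0 = -6  ->  a_3 = -1
  x^2: 12 a_4 - a_2 + 2 a_1 - a_0 = 0  ->  12 a_4 = a_2 - 2 a_1 + a_0 = 15/2  ->  a_4 = 5/8
  x^3: 20 a_5 + 2 a_2 - a_1 = 0  ->  20 a_5 = -2 a_2 + a_1 = -9  ->  a_5 = -9/20
  x^4: 30 a_6 + a_4 + 2 a_3 - a_2 = 0  ->  30 a_6 = -a_4 - 2 a_3 + a_2 = 47/8  ->  a_6 = 47/240
Truncated series: y(x) = 3 + (9/2) x^2 - x^3 + (5/8) x^4 - (9/20) x^5 + (47/240) x^6 + O(x^7).

a_0 = 3; a_1 = 0; a_2 = 9/2; a_3 = -1; a_4 = 5/8; a_5 = -9/20; a_6 = 47/240


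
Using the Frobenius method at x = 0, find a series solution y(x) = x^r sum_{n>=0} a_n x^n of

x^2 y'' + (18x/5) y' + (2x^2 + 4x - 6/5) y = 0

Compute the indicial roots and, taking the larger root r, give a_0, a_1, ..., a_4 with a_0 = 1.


Write in Frobenius form y'' + (p(x)/x) y' + (q(x)/x^2) y = 0:
  p(x) = 18/5,  q(x) = 2x^2 + 4x - 6/5.
Indicial equation: r(r-1) + (18/5) r + (-6/5) = 0 -> roots r_1 = 2/5, r_2 = -3.
Take r = r_1 = 2/5. Let y(x) = x^r sum_{n>=0} a_n x^n with a_0 = 1.
Substitute y = x^r sum a_n x^n and match x^{r+n}. The recurrence is
  D(n) a_n + 4 a_{n-1} + 2 a_{n-2} = 0,  where D(n) = (r+n)(r+n-1) + (18/5)(r+n) + (-6/5).
  a_n = [-4 a_{n-1} - 2 a_{n-2}] / D(n).
Since the indicial polynomial factors as (r - r_1)(r - r_2), D(n) = (r_1 + n - r_1)(r_1 + n - r_2) = n(n + 17/5).
Evaluating step by step (a_0 = 1):
  n = 1: D(1) = 1(1 + 17/5) = 22/5; numerator = -4(1) = -4; a_1 = (-4)/(22/5) = -10/11
  n = 2: D(2) = 2(2 + 17/5) = 54/5; numerator = -4(-10/11) - 2(1) = 18/11; a_2 = (18/11)/(54/5) = 5/33
  n = 3: D(3) = 3(3 + 17/5) = 96/5; numerator = -4(5/33) - 2(-10/11) = 40/33; a_3 = (40/33)/(96/5) = 25/396
  n = 4: D(4) = 4(4 + 17/5) = 148/5; numerator = -4(25/396) - 2(5/33) = -5/9; a_4 = (-5/9)/(148/5) = -25/1332

r = 2/5; a_0 = 1; a_1 = -10/11; a_2 = 5/33; a_3 = 25/396; a_4 = -25/1332


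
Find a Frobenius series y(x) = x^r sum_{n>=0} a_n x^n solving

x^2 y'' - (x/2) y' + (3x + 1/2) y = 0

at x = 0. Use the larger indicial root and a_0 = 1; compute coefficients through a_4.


Write in Frobenius form y'' + (p(x)/x) y' + (q(x)/x^2) y = 0:
  p(x) = -1/2,  q(x) = 3x + 1/2.
Indicial equation: r(r-1) + (-1/2) r + (1/2) = 0 -> roots r_1 = 1, r_2 = 1/2.
Take r = r_1 = 1. Let y(x) = x^r sum_{n>=0} a_n x^n with a_0 = 1.
Substitute y = x^r sum a_n x^n and match x^{r+n}. The recurrence is
  D(n) a_n + 3 a_{n-1} = 0,  where D(n) = (r+n)(r+n-1) + (-1/2)(r+n) + (1/2).
  a_n = -3 / D(n) * a_{n-1}.
Since the indicial polynomial factors as (r - r_1)(r - r_2), D(n) = (r_1 + n - r_1)(r_1 + n - r_2) = n(n + 1/2).
Evaluating step by step (a_0 = 1):
  n = 1: D(1) = 1(1 + 1/2) = 3/2; numerator = -3(1) = -3; a_1 = (-3)/(3/2) = -2
  n = 2: D(2) = 2(2 + 1/2) = 5; numerator = -3(-2) = 6; a_2 = (6)/(5) = 6/5
  n = 3: D(3) = 3(3 + 1/2) = 21/2; numerator = -3(6/5) = -18/5; a_3 = (-18/5)/(21/2) = -12/35
  n = 4: D(4) = 4(4 + 1/2) = 18; numerator = -3(-12/35) = 36/35; a_4 = (36/35)/(18) = 2/35

r = 1; a_0 = 1; a_1 = -2; a_2 = 6/5; a_3 = -12/35; a_4 = 2/35


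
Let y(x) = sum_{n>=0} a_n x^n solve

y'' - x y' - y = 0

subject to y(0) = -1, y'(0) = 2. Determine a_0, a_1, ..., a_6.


Ansatz: y(x) = sum_{n>=0} a_n x^n, so y'(x) = sum_{n>=1} n a_n x^(n-1) and y''(x) = sum_{n>=2} n(n-1) a_n x^(n-2).
Substitute into P(x) y'' + Q(x) y' + R(x) y = 0 with P(x) = 1, Q(x) = -x, R(x) = -1, and match powers of x.
Initial conditions: a_0 = -1, a_1 = 2.
Setting the coefficient of each power of x to zero and solving order by order (substituting the coefficients already found):
  x^0: 2 a_2 - a_0 = 0  ->  2 a_2 = a_0 = -1  ->  a_2 = -1/2
  x^1: 6 a_3 - 2 a_1 = 0  ->  6 a_3 = 2 a_1 = 4  ->  a_3 = 2/3
  x^2: 12 a_4 - 3 a_2 = 0  ->  12 a_4 = 3 a_2 = -3/2  ->  a_4 = -1/8
  x^3: 20 a_5 - 4 a_3 = 0  ->  20 a_5 = 4 a_3 = 8/3  ->  a_5 = 2/15
  x^4: 30 a_6 - 5 a_4 = 0  ->  30 a_6 = 5 a_4 = -5/8  ->  a_6 = -1/48
Truncated series: y(x) = -1 + 2 x - (1/2) x^2 + (2/3) x^3 - (1/8) x^4 + (2/15) x^5 - (1/48) x^6 + O(x^7).

a_0 = -1; a_1 = 2; a_2 = -1/2; a_3 = 2/3; a_4 = -1/8; a_5 = 2/15; a_6 = -1/48


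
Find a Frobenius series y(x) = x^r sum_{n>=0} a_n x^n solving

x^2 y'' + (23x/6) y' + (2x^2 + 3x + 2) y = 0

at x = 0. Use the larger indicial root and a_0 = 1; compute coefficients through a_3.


Write in Frobenius form y'' + (p(x)/x) y' + (q(x)/x^2) y = 0:
  p(x) = 23/6,  q(x) = 2x^2 + 3x + 2.
Indicial equation: r(r-1) + (23/6) r + (2) = 0 -> roots r_1 = -4/3, r_2 = -3/2.
Take r = r_1 = -4/3. Let y(x) = x^r sum_{n>=0} a_n x^n with a_0 = 1.
Substitute y = x^r sum a_n x^n and match x^{r+n}. The recurrence is
  D(n) a_n + 3 a_{n-1} + 2 a_{n-2} = 0,  where D(n) = (r+n)(r+n-1) + (23/6)(r+n) + (2).
  a_n = [-3 a_{n-1} - 2 a_{n-2}] / D(n).
Since the indicial polynomial factors as (r - r_1)(r - r_2), D(n) = (r_1 + n - r_1)(r_1 + n - r_2) = n(n + 1/6).
Evaluating step by step (a_0 = 1):
  n = 1: D(1) = 1(1 + 1/6) = 7/6; numerator = -3(1) = -3; a_1 = (-3)/(7/6) = -18/7
  n = 2: D(2) = 2(2 + 1/6) = 13/3; numerator = -3(-18/7) - 2(1) = 40/7; a_2 = (40/7)/(13/3) = 120/91
  n = 3: D(3) = 3(3 + 1/6) = 19/2; numerator = -3(120/91) - 2(-18/7) = 108/91; a_3 = (108/91)/(19/2) = 216/1729

r = -4/3; a_0 = 1; a_1 = -18/7; a_2 = 120/91; a_3 = 216/1729


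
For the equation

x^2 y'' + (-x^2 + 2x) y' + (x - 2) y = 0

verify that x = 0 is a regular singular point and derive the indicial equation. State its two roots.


Divide by x^2 to reach normal form y'' + P_1(x) y' + P_2(x) y = 0 with P_1(x) = -1 + 2/x and P_2(x) = 1/x - 2/x^2.
x = 0 is a singular point because the y'-coefficient -1 + 2/x has a pole at x = 0 and the y-coefficient 1/x - 2/x^2 has a pole at x = 0.
It is a regular singular point because x P_1(x) = p(x) = 2 - x and x^2 P_2(x) = q(x) = x - 2 are polynomials, hence analytic at x = 0.
p(0) = 2,  q(0) = -2.
Indicial equation: r(r-1) + p(0) r + q(0) = 0, i.e. r^2 + (p(0) - 1) r + q(0) = 0, i.e. r^2 + 1 r - 2 = 0.
Discriminant: (1)^2 - 4(-2) = 9, so r = (-1 ± 3)/2.
Solving: r_1 = 1, r_2 = -2.

indicial: r^2 + 1 r - 2 = 0; roots r_1 = 1, r_2 = -2


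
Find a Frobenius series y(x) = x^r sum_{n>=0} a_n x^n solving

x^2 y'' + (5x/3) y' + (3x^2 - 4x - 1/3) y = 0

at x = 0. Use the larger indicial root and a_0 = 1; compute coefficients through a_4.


Write in Frobenius form y'' + (p(x)/x) y' + (q(x)/x^2) y = 0:
  p(x) = 5/3,  q(x) = 3x^2 - 4x - 1/3.
Indicial equation: r(r-1) + (5/3) r + (-1/3) = 0 -> roots r_1 = 1/3, r_2 = -1.
Take r = r_1 = 1/3. Let y(x) = x^r sum_{n>=0} a_n x^n with a_0 = 1.
Substitute y = x^r sum a_n x^n and match x^{r+n}. The recurrence is
  D(n) a_n - 4 a_{n-1} + 3 a_{n-2} = 0,  where D(n) = (r+n)(r+n-1) + (5/3)(r+n) + (-1/3).
  a_n = [4 a_{n-1} - 3 a_{n-2}] / D(n).
Since the indicial polynomial factors as (r - r_1)(r - r_2), D(n) = (r_1 + n - r_1)(r_1 + n - r_2) = n(n + 4/3).
Evaluating step by step (a_0 = 1):
  n = 1: D(1) = 1(1 + 4/3) = 7/3; numerator = 4(1) = 4; a_1 = (4)/(7/3) = 12/7
  n = 2: D(2) = 2(2 + 4/3) = 20/3; numerator = 4(12/7) - 3(1) = 27/7; a_2 = (27/7)/(20/3) = 81/140
  n = 3: D(3) = 3(3 + 4/3) = 13; numerator = 4(81/140) - 3(12/7) = -99/35; a_3 = (-99/35)/(13) = -99/455
  n = 4: D(4) = 4(4 + 4/3) = 64/3; numerator = 4(-99/455) - 3(81/140) = -4743/1820; a_4 = (-4743/1820)/(64/3) = -14229/116480

r = 1/3; a_0 = 1; a_1 = 12/7; a_2 = 81/140; a_3 = -99/455; a_4 = -14229/116480


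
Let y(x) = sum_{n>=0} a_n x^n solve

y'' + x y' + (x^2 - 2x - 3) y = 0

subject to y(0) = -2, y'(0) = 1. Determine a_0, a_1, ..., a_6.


Ansatz: y(x) = sum_{n>=0} a_n x^n, so y'(x) = sum_{n>=1} n a_n x^(n-1) and y''(x) = sum_{n>=2} n(n-1) a_n x^(n-2).
Substitute into P(x) y'' + Q(x) y' + R(x) y = 0 with P(x) = 1, Q(x) = x, R(x) = x^2 - 2x - 3, and match powers of x.
Initial conditions: a_0 = -2, a_1 = 1.
Setting the coefficient of each power of x to zero and solving order by order (substituting the coefficients already found):
  x^0: 2 a_2 - 3 a_0 = 0  ->  2 a_2 = 3 a_0 = -6  ->  a_2 = -3
  x^1: 6 a_3 - 2 a_1 - 2 a_0 = 0  ->  6 a_3 = 2 a_1 + 2 a_0 = -2  ->  a_3 = -1/3
  x^2: 12 a_4 - a_2 - 2 a_1 + a_0 = 0  ->  12 a_4 = a_2 + 2 a_1 - a_0 = 1  ->  a_4 = 1/12
  x^3: 20 a_5 - 2 a_2 + a_1 = 0  ->  20 a_5 = 2 a_2 - a_1 = -7  ->  a_5 = -7/20
  x^4: 30 a_6 + a_4 - 2 a_3 + a_2 = 0  ->  30 a_6 = -a_4 + 2 a_3 - a_2 = 9/4  ->  a_6 = 3/40
Truncated series: y(x) = -2 + x - 3 x^2 - (1/3) x^3 + (1/12) x^4 - (7/20) x^5 + (3/40) x^6 + O(x^7).

a_0 = -2; a_1 = 1; a_2 = -3; a_3 = -1/3; a_4 = 1/12; a_5 = -7/20; a_6 = 3/40


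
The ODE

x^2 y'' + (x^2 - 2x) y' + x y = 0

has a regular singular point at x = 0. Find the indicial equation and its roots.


Divide by x^2 to reach normal form y'' + P_1(x) y' + P_2(x) y = 0 with P_1(x) = 1 - 2/x and P_2(x) = 1/x.
x = 0 is a singular point because the y'-coefficient 1 - 2/x has a pole at x = 0 and the y-coefficient 1/x has a pole at x = 0.
It is a regular singular point because x P_1(x) = p(x) = x - 2 and x^2 P_2(x) = q(x) = x are polynomials, hence analytic at x = 0.
p(0) = -2,  q(0) = 0.
Indicial equation: r(r-1) + p(0) r + q(0) = 0, i.e. r^2 + (p(0) - 1) r + q(0) = 0, i.e. r^2 - 3 r = 0.
Discriminant: (-3)^2 - 4(0) = 9, so r = (3 ± 3)/2.
Solving: r_1 = 3, r_2 = 0.

indicial: r^2 - 3 r = 0; roots r_1 = 3, r_2 = 0


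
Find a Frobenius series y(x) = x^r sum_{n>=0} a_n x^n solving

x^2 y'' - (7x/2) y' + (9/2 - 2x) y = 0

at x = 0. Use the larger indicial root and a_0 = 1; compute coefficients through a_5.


Write in Frobenius form y'' + (p(x)/x) y' + (q(x)/x^2) y = 0:
  p(x) = -7/2,  q(x) = 9/2 - 2x.
Indicial equation: r(r-1) + (-7/2) r + (9/2) = 0 -> roots r_1 = 3, r_2 = 3/2.
Take r = r_1 = 3. Let y(x) = x^r sum_{n>=0} a_n x^n with a_0 = 1.
Substitute y = x^r sum a_n x^n and match x^{r+n}. The recurrence is
  D(n) a_n - 2 a_{n-1} = 0,  where D(n) = (r+n)(r+n-1) + (-7/2)(r+n) + (9/2).
  a_n = 2 / D(n) * a_{n-1}.
Since the indicial polynomial factors as (r - r_1)(r - r_2), D(n) = (r_1 + n - r_1)(r_1 + n - r_2) = n(n + 3/2).
Evaluating step by step (a_0 = 1):
  n = 1: D(1) = 1(1 + 3/2) = 5/2; numerator = 2(1) = 2; a_1 = (2)/(5/2) = 4/5
  n = 2: D(2) = 2(2 + 3/2) = 7; numerator = 2(4/5) = 8/5; a_2 = (8/5)/(7) = 8/35
  n = 3: D(3) = 3(3 + 3/2) = 27/2; numerator = 2(8/35) = 16/35; a_3 = (16/35)/(27/2) = 32/945
  n = 4: D(4) = 4(4 + 3/2) = 22; numerator = 2(32/945) = 64/945; a_4 = (64/945)/(22) = 32/10395
  n = 5: D(5) = 5(5 + 3/2) = 65/2; numerator = 2(32/10395) = 64/10395; a_5 = (64/10395)/(65/2) = 128/675675

r = 3; a_0 = 1; a_1 = 4/5; a_2 = 8/35; a_3 = 32/945; a_4 = 32/10395; a_5 = 128/675675


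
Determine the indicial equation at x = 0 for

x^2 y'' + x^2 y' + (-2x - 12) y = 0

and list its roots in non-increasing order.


Divide by x^2 to reach normal form y'' + P_1(x) y' + P_2(x) y = 0 with P_1(x) = 1 and P_2(x) = -2/x - 12/x^2.
x = 0 is a singular point because the y-coefficient -2/x - 12/x^2 has a pole at x = 0.
It is a regular singular point because x P_1(x) = p(x) = x and x^2 P_2(x) = q(x) = -2x - 12 are polynomials, hence analytic at x = 0.
p(0) = 0,  q(0) = -12.
Indicial equation: r(r-1) + p(0) r + q(0) = 0, i.e. r^2 + (p(0) - 1) r + q(0) = 0, i.e. r^2 - 1 r - 12 = 0.
Discriminant: (-1)^2 - 4(-12) = 49, so r = (1 ± 7)/2.
Solving: r_1 = 4, r_2 = -3.

indicial: r^2 - 1 r - 12 = 0; roots r_1 = 4, r_2 = -3


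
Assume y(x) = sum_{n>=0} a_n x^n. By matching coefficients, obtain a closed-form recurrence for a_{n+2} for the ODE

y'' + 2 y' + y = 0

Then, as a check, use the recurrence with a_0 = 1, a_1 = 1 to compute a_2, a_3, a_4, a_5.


Substitute y = sum_n a_n x^n.
y''(x) has coefficient (n+2)(n+1) a_{n+2} at x^n;
2 y'(x) has coefficient 2 (n+1) a_{n+1} at x^n;
y(x) has coefficient 1 a_n at x^n.
Matching x^n: (n+2)(n+1) a_{n+2} + 2 (n+1) a_{n+1} + 1 a_n = 0.
Thus a_{n+2} = [-2 (n+1) a_{n+1} - 1 a_n] / ((n+1)(n+2)).

Check with a_0 = 1, a_1 = 1 (apply the recurrence for n = 0, 1, 2, 3): a_0 = 1, a_1 = 1, a_2 = -3/2, a_3 = 5/6, a_4 = -7/24, a_5 = 3/40.

a_(n+2) = [-2 (n+1) a_(n+1) - 1 a_n] / ((n+1)(n+2)); check: a_0 = 1, a_1 = 1, a_2 = -3/2, a_3 = 5/6, a_4 = -7/24, a_5 = 3/40


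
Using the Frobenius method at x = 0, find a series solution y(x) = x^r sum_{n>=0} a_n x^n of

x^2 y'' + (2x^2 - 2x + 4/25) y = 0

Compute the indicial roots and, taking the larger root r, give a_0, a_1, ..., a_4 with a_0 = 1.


Write in Frobenius form y'' + (p(x)/x) y' + (q(x)/x^2) y = 0:
  p(x) = 0,  q(x) = 2x^2 - 2x + 4/25.
Indicial equation: r(r-1) + (0) r + (4/25) = 0 -> roots r_1 = 4/5, r_2 = 1/5.
Take r = r_1 = 4/5. Let y(x) = x^r sum_{n>=0} a_n x^n with a_0 = 1.
Substitute y = x^r sum a_n x^n and match x^{r+n}. The recurrence is
  D(n) a_n - 2 a_{n-1} + 2 a_{n-2} = 0,  where D(n) = (r+n)(r+n-1) + (0)(r+n) + (4/25).
  a_n = [2 a_{n-1} - 2 a_{n-2}] / D(n).
Since the indicial polynomial factors as (r - r_1)(r - r_2), D(n) = (r_1 + n - r_1)(r_1 + n - r_2) = n(n + 3/5).
Evaluating step by step (a_0 = 1):
  n = 1: D(1) = 1(1 + 3/5) = 8/5; numerator = 2(1) = 2; a_1 = (2)/(8/5) = 5/4
  n = 2: D(2) = 2(2 + 3/5) = 26/5; numerator = 2(5/4) - 2(1) = 1/2; a_2 = (1/2)/(26/5) = 5/52
  n = 3: D(3) = 3(3 + 3/5) = 54/5; numerator = 2(5/52) - 2(5/4) = -30/13; a_3 = (-30/13)/(54/5) = -25/117
  n = 4: D(4) = 4(4 + 3/5) = 92/5; numerator = 2(-25/117) - 2(5/52) = -145/234; a_4 = (-145/234)/(92/5) = -725/21528

r = 4/5; a_0 = 1; a_1 = 5/4; a_2 = 5/52; a_3 = -25/117; a_4 = -725/21528


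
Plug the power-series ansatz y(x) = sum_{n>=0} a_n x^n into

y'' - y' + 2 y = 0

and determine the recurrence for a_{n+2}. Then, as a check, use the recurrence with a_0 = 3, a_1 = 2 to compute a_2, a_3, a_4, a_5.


Substitute y = sum_n a_n x^n.
y''(x) has coefficient (n+2)(n+1) a_{n+2} at x^n;
-y'(x) has coefficient -(n+1) a_{n+1} at x^n;
2 y(x) has coefficient 2 a_n at x^n.
Matching x^n: (n+2)(n+1) a_{n+2} - (n+1) a_{n+1} + 2 a_n = 0.
Thus a_{n+2} = [(n+1) a_{n+1} - 2 a_n] / ((n+1)(n+2)).

Check with a_0 = 3, a_1 = 2 (apply the recurrence for n = 0, 1, 2, 3): a_0 = 3, a_1 = 2, a_2 = -2, a_3 = -4/3, a_4 = 0, a_5 = 2/15.

a_(n+2) = [(n+1) a_(n+1) - 2 a_n] / ((n+1)(n+2)); check: a_0 = 3, a_1 = 2, a_2 = -2, a_3 = -4/3, a_4 = 0, a_5 = 2/15


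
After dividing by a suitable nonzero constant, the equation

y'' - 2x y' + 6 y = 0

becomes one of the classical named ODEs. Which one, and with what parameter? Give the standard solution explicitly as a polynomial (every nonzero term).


The equation is already in a standard form:  y'' - 2x y' + 6 y = 0.
This matches the Hermite equation y'' - 2x y' + 2n y = 0 with 2n = 6, so n = 3; the polynomial solution is H_3(x).
With y = sum_k a_k x^k, matching x^k gives (k+2)(k+1) a_{k+2} = 2(k - n) a_k = 2(k - 3) a_k. The right side vanishes at k = 3, so the series with the parity of 3 terminates at degree 3.
Standard normalization: leading coefficient of H_n is 2^n, so a_3 = 2^3 = 8. Work downward with a_k = (k+1)(k+2) a_{k+2} / (2(k - n)):
  a_1 = (2)(3)(8) / (2(1 - 3)) = 48/(-4) = -12
Hence H_3(x) = 8 x^3 - 12 x.

H_3(x); series = 8 x^3 - 12 x


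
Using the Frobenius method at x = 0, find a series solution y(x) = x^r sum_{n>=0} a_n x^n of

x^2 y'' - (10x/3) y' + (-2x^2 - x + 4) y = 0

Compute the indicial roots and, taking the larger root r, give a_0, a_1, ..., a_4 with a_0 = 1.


Write in Frobenius form y'' + (p(x)/x) y' + (q(x)/x^2) y = 0:
  p(x) = -10/3,  q(x) = -2x^2 - x + 4.
Indicial equation: r(r-1) + (-10/3) r + (4) = 0 -> roots r_1 = 3, r_2 = 4/3.
Take r = r_1 = 3. Let y(x) = x^r sum_{n>=0} a_n x^n with a_0 = 1.
Substitute y = x^r sum a_n x^n and match x^{r+n}. The recurrence is
  D(n) a_n - 1 a_{n-1} - 2 a_{n-2} = 0,  where D(n) = (r+n)(r+n-1) + (-10/3)(r+n) + (4).
  a_n = [1 a_{n-1} + 2 a_{n-2}] / D(n).
Since the indicial polynomial factors as (r - r_1)(r - r_2), D(n) = (r_1 + n - r_1)(r_1 + n - r_2) = n(n + 5/3).
Evaluating step by step (a_0 = 1):
  n = 1: D(1) = 1(1 + 5/3) = 8/3; numerator = 1(1) = 1; a_1 = (1)/(8/3) = 3/8
  n = 2: D(2) = 2(2 + 5/3) = 22/3; numerator = 1(3/8) + 2(1) = 19/8; a_2 = (19/8)/(22/3) = 57/176
  n = 3: D(3) = 3(3 + 5/3) = 14; numerator = 1(57/176) + 2(3/8) = 189/176; a_3 = (189/176)/(14) = 27/352
  n = 4: D(4) = 4(4 + 5/3) = 68/3; numerator = 1(27/352) + 2(57/176) = 255/352; a_4 = (255/352)/(68/3) = 45/1408

r = 3; a_0 = 1; a_1 = 3/8; a_2 = 57/176; a_3 = 27/352; a_4 = 45/1408


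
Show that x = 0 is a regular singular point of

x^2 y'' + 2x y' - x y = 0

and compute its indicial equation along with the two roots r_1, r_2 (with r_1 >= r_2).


Divide by x^2 to reach normal form y'' + P_1(x) y' + P_2(x) y = 0 with P_1(x) = 2/x and P_2(x) = -1/x.
x = 0 is a singular point because the y'-coefficient 2/x has a pole at x = 0 and the y-coefficient -1/x has a pole at x = 0.
It is a regular singular point because x P_1(x) = p(x) = 2 and x^2 P_2(x) = q(x) = -x are polynomials, hence analytic at x = 0.
p(0) = 2,  q(0) = 0.
Indicial equation: r(r-1) + p(0) r + q(0) = 0, i.e. r^2 + (p(0) - 1) r + q(0) = 0, i.e. r^2 + 1 r = 0.
Discriminant: (1)^2 - 4(0) = 1, so r = (-1 ± 1)/2.
Solving: r_1 = 0, r_2 = -1.

indicial: r^2 + 1 r = 0; roots r_1 = 0, r_2 = -1


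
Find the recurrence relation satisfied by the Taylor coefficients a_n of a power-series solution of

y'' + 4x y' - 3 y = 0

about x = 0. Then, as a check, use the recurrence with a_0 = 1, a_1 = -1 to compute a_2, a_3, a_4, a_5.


Substitute y = sum_n a_n x^n.
y''(x) has coefficient (n+2)(n+1) a_{n+2} at x^n;
4 x y'(x) has coefficient 4 n a_n at x^n (shift);
-3 y(x) has coefficient -3 a_n at x^n.
Matching x^n: (n+2)(n+1) a_{n+2} + (4n - 3) a_n = 0.
Thus a_{n+2} = (-4n + 3) / ((n+1)(n+2)) * a_n.

Check with a_0 = 1, a_1 = -1 (apply the recurrence for n = 0, 1, 2, 3): a_0 = 1, a_1 = -1, a_2 = 3/2, a_3 = 1/6, a_4 = -5/8, a_5 = -3/40.

a_(n+2) = (-4n + 3) / ((n+1)(n+2)) * a_n; check: a_0 = 1, a_1 = -1, a_2 = 3/2, a_3 = 1/6, a_4 = -5/8, a_5 = -3/40


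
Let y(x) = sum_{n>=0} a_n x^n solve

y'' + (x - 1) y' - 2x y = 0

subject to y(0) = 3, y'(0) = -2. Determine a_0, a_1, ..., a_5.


Ansatz: y(x) = sum_{n>=0} a_n x^n, so y'(x) = sum_{n>=1} n a_n x^(n-1) and y''(x) = sum_{n>=2} n(n-1) a_n x^(n-2).
Substitute into P(x) y'' + Q(x) y' + R(x) y = 0 with P(x) = 1, Q(x) = x - 1, R(x) = -2x, and match powers of x.
Initial conditions: a_0 = 3, a_1 = -2.
Setting the coefficient of each power of x to zero and solving order by order (substituting the coefficients already found):
  x^0: 2 a_2 - a_1 = 0  ->  2 a_2 = a_1 = -2  ->  a_2 = -1
  x^1: 6 a_3 - 2 a_2 + a_1 - 2 a_0 = 0  ->  6 a_3 = 2 a_2 - a_1 + 2 a_0 = 6  ->  a_3 = 1
  x^2: 12 a_4 - 3 a_3 + 2 a_2 - 2 a_1 = 0  ->  12 a_4 = 3 a_3 - 2 a_2 + 2 a_1 = 1  ->  a_4 = 1/12
  x^3: 20 a_5 - 4 a_4 + 3 a_3 - 2 a_2 = 0  ->  20 a_5 = 4 a_4 - 3 a_3 + 2 a_2 = -14/3  ->  a_5 = -7/30
Truncated series: y(x) = 3 - 2 x - x^2 + x^3 + (1/12) x^4 - (7/30) x^5 + O(x^6).

a_0 = 3; a_1 = -2; a_2 = -1; a_3 = 1; a_4 = 1/12; a_5 = -7/30


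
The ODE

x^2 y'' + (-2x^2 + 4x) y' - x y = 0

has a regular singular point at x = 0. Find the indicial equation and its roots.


Divide by x^2 to reach normal form y'' + P_1(x) y' + P_2(x) y = 0 with P_1(x) = -2 + 4/x and P_2(x) = -1/x.
x = 0 is a singular point because the y'-coefficient -2 + 4/x has a pole at x = 0 and the y-coefficient -1/x has a pole at x = 0.
It is a regular singular point because x P_1(x) = p(x) = 4 - 2x and x^2 P_2(x) = q(x) = -x are polynomials, hence analytic at x = 0.
p(0) = 4,  q(0) = 0.
Indicial equation: r(r-1) + p(0) r + q(0) = 0, i.e. r^2 + (p(0) - 1) r + q(0) = 0, i.e. r^2 + 3 r = 0.
Discriminant: (3)^2 - 4(0) = 9, so r = (-3 ± 3)/2.
Solving: r_1 = 0, r_2 = -3.

indicial: r^2 + 3 r = 0; roots r_1 = 0, r_2 = -3


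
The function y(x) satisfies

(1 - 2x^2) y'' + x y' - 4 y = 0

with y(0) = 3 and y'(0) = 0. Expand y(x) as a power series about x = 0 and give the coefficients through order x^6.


Ansatz: y(x) = sum_{n>=0} a_n x^n, so y'(x) = sum_{n>=1} n a_n x^(n-1) and y''(x) = sum_{n>=2} n(n-1) a_n x^(n-2).
Substitute into P(x) y'' + Q(x) y' + R(x) y = 0 with P(x) = 1 - 2x^2, Q(x) = x, R(x) = -4, and match powers of x.
Initial conditions: a_0 = 3, a_1 = 0.
Setting the coefficient of each power of x to zero and solving order by order (substituting the coefficients already found):
  x^0: 2 a_2 - 4 a_0 = 0  ->  2 a_2 = 4 a_0 = 12  ->  a_2 = 6
  x^1: 6 a_3 - 3 a_1 = 0  ->  6 a_3 = 3 a_1 = 0  ->  a_3 = 0
  x^2: 12 a_4 - 6 a_2 = 0  ->  12 a_4 = 6 a_2 = 36  ->  a_4 = 3
  x^3: 20 a_5 - 13 a_3 = 0  ->  20 a_5 = 13 a_3 = 0  ->  a_5 = 0
  x^4: 30 a_6 - 24 a_4 = 0  ->  30 a_6 = 24 a_4 = 72  ->  a_6 = 12/5
Truncated series: y(x) = 3 + 6 x^2 + 3 x^4 + (12/5) x^6 + O(x^7).

a_0 = 3; a_1 = 0; a_2 = 6; a_3 = 0; a_4 = 3; a_5 = 0; a_6 = 12/5


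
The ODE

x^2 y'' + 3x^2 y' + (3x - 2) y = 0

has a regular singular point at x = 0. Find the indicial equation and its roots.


Divide by x^2 to reach normal form y'' + P_1(x) y' + P_2(x) y = 0 with P_1(x) = 3 and P_2(x) = 3/x - 2/x^2.
x = 0 is a singular point because the y-coefficient 3/x - 2/x^2 has a pole at x = 0.
It is a regular singular point because x P_1(x) = p(x) = 3x and x^2 P_2(x) = q(x) = 3x - 2 are polynomials, hence analytic at x = 0.
p(0) = 0,  q(0) = -2.
Indicial equation: r(r-1) + p(0) r + q(0) = 0, i.e. r^2 + (p(0) - 1) r + q(0) = 0, i.e. r^2 - 1 r - 2 = 0.
Discriminant: (-1)^2 - 4(-2) = 9, so r = (1 ± 3)/2.
Solving: r_1 = 2, r_2 = -1.

indicial: r^2 - 1 r - 2 = 0; roots r_1 = 2, r_2 = -1


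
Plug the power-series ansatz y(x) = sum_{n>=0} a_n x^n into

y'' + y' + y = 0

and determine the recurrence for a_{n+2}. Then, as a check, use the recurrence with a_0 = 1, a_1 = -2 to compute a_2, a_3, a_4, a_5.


Substitute y = sum_n a_n x^n.
y''(x) has coefficient (n+2)(n+1) a_{n+2} at x^n;
y'(x) has coefficient (n+1) a_{n+1} at x^n;
y(x) has coefficient 1 a_n at x^n.
Matching x^n: (n+2)(n+1) a_{n+2} + (n+1) a_{n+1} + 1 a_n = 0.
Thus a_{n+2} = [-(n+1) a_{n+1} - 1 a_n] / ((n+1)(n+2)).

Check with a_0 = 1, a_1 = -2 (apply the recurrence for n = 0, 1, 2, 3): a_0 = 1, a_1 = -2, a_2 = 1/2, a_3 = 1/6, a_4 = -1/12, a_5 = 1/120.

a_(n+2) = [-(n+1) a_(n+1) - 1 a_n] / ((n+1)(n+2)); check: a_0 = 1, a_1 = -2, a_2 = 1/2, a_3 = 1/6, a_4 = -1/12, a_5 = 1/120


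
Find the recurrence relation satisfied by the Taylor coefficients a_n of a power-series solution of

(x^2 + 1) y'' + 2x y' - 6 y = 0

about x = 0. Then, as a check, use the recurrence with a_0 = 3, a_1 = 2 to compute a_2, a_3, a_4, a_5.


Substitute y = sum_n a_n x^n.
(1 + 1 x^2) y'' contributes (n+2)(n+1) a_{n+2} + n(n-1) a_n at x^n.
2 x y'(x) contributes 2 n a_n at x^n.
-6 y(x) contributes -6 a_n at x^n.
Matching x^n: (n+2)(n+1) a_{n+2} + (n(n-1) + 2 n - 6) a_n = 0.
Thus a_{n+2} = (-n(n-1) - 2 n + 6) / ((n+1)(n+2)) * a_n.

Check with a_0 = 3, a_1 = 2 (apply the recurrence for n = 0, 1, 2, 3): a_0 = 3, a_1 = 2, a_2 = 9, a_3 = 4/3, a_4 = 0, a_5 = -2/5.

a_(n+2) = (-n(n-1) - 2 n + 6) / ((n+1)(n+2)) * a_n; check: a_0 = 3, a_1 = 2, a_2 = 9, a_3 = 4/3, a_4 = 0, a_5 = -2/5


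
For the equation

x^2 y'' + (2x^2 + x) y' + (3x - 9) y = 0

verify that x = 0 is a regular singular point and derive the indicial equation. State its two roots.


Divide by x^2 to reach normal form y'' + P_1(x) y' + P_2(x) y = 0 with P_1(x) = 2 + 1/x and P_2(x) = 3/x - 9/x^2.
x = 0 is a singular point because the y'-coefficient 2 + 1/x has a pole at x = 0 and the y-coefficient 3/x - 9/x^2 has a pole at x = 0.
It is a regular singular point because x P_1(x) = p(x) = 2x + 1 and x^2 P_2(x) = q(x) = 3x - 9 are polynomials, hence analytic at x = 0.
p(0) = 1,  q(0) = -9.
Indicial equation: r(r-1) + p(0) r + q(0) = 0, i.e. r^2 + (p(0) - 1) r + q(0) = 0, i.e. r^2 - 9 = 0.
Discriminant: (0)^2 - 4(-9) = 36, so r = (0 ± 6)/2.
Solving: r_1 = 3, r_2 = -3.

indicial: r^2 - 9 = 0; roots r_1 = 3, r_2 = -3


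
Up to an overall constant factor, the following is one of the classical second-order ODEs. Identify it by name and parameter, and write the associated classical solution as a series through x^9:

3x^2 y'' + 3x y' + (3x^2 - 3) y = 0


All three coefficients share the factor 3; dividing through by 3 gives  x^2 y'' + x y' + (x^2 - 1) y = 0.
This matches the Bessel equation x^2 y'' + x y' + (x^2 - nu^2) y = 0 with nu^2 = 1, so nu = 1; the solution bounded at x = 0 is J_1(x).
Frobenius at x = 0: indicial roots ±nu; for r = nu the recurrence k(k + 2nu) c_k = -c_{k-2} gives the standard series J_nu(x) = sum_{k>=0} (-1)^k / (k! (k+nu)!) (x/2)^(2k+nu). Evaluate the first 5 terms:
  k = 0: (-1)^0 / (0! * 1! * 2^1) x^1 = 1/(1*1*2) x^1 = (1/2) x^1
  k = 1: (-1)^1 / (1! * 2! * 2^3) x^3 = -1/(1*2*8) x^3 = (-1/16) x^3
  k = 2: (-1)^2 / (2! * 3! * 2^5) x^5 = 1/(2*6*32) x^5 = (1/384) x^5
  k = 3: (-1)^3 / (3! * 4! * 2^7) x^7 = -1/(6*24*128) x^7 = (-1/18432) x^7
  k = 4: (-1)^4 / (4! * 5! * 2^9) x^9 = 1/(24*120*512) x^9 = (1/1474560) x^9
Hence J_1(x) = x^9/1474560 - x^7/18432 + x^5/384 - x^3/16 + x/2 + ....

J_1(x); series = x^9/1474560 - x^7/18432 + x^5/384 - x^3/16 + x/2


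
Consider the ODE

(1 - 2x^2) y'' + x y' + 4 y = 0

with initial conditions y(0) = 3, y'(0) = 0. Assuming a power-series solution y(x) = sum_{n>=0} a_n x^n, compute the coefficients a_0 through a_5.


Ansatz: y(x) = sum_{n>=0} a_n x^n, so y'(x) = sum_{n>=1} n a_n x^(n-1) and y''(x) = sum_{n>=2} n(n-1) a_n x^(n-2).
Substitute into P(x) y'' + Q(x) y' + R(x) y = 0 with P(x) = 1 - 2x^2, Q(x) = x, R(x) = 4, and match powers of x.
Initial conditions: a_0 = 3, a_1 = 0.
Setting the coefficient of each power of x to zero and solving order by order (substituting the coefficients already found):
  x^0: 2 a_2 + 4 a_0 = 0  ->  2 a_2 = -4 a_0 = -12  ->  a_2 = -6
  x^1: 6 a_3 + 5 a_1 = 0  ->  6 a_3 = -5 a_1 = 0  ->  a_3 = 0
  x^2: 12 a_4 + 2 a_2 = 0  ->  12 a_4 = -2 a_2 = 12  ->  a_4 = 1
  x^3: 20 a_5 - 5 a_3 = 0  ->  20 a_5 = 5 a_3 = 0  ->  a_5 = 0
Truncated series: y(x) = 3 - 6 x^2 + x^4 + O(x^6).

a_0 = 3; a_1 = 0; a_2 = -6; a_3 = 0; a_4 = 1; a_5 = 0


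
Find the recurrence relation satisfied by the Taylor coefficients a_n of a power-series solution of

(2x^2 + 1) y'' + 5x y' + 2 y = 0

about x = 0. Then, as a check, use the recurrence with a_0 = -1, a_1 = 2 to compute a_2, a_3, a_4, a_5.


Substitute y = sum_n a_n x^n.
(1 + 2 x^2) y'' contributes (n+2)(n+1) a_{n+2} + 2 n(n-1) a_n at x^n.
5 x y'(x) contributes 5 n a_n at x^n.
2 y(x) contributes 2 a_n at x^n.
Matching x^n: (n+2)(n+1) a_{n+2} + (2 n(n-1) + 5 n + 2) a_n = 0.
Thus a_{n+2} = (-2 n(n-1) - 5 n - 2) / ((n+1)(n+2)) * a_n.

Check with a_0 = -1, a_1 = 2 (apply the recurrence for n = 0, 1, 2, 3): a_0 = -1, a_1 = 2, a_2 = 1, a_3 = -7/3, a_4 = -4/3, a_5 = 203/60.

a_(n+2) = (-2 n(n-1) - 5 n - 2) / ((n+1)(n+2)) * a_n; check: a_0 = -1, a_1 = 2, a_2 = 1, a_3 = -7/3, a_4 = -4/3, a_5 = 203/60


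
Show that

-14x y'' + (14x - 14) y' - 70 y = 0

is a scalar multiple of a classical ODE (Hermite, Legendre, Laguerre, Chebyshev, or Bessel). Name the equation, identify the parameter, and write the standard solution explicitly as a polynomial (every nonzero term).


All three coefficients share the factor -14; dividing through by -14 gives  x y'' + (1 - x) y' + 5 y = 0.
This matches the Laguerre equation x y'' + (1 - x) y' + n y = 0 with n = 5; the polynomial solution is L_5(x).
With y = sum_k a_k x^k, matching x^k gives (k+1)k a_{k+1} + (k+1) a_{k+1} - k a_k + n a_k = 0, i.e. (k+1)^2 a_{k+1} = (k - n) a_k = (k - 5) a_k. The right side vanishes at k = 5, so the series terminates at degree 5.
Standard normalization L_n(0) = 1 gives a_0 = 1. Work upward with a_{k+1} = (k - 5) a_k / (k+1)^2:
  a_1 = (0 - 5)(1) / 1^2 = -5/1 = -5
  a_2 = (1 - 5)(-5) / 2^2 = 20/4 = 5
  a_3 = (2 - 5)(5) / 3^2 = -15/9 = -5/3
  a_4 = (3 - 5)(-5/3) / 4^2 = (10/3)/16 = 5/24
  a_5 = (4 - 5)(5/24) / 5^2 = (-5/24)/25 = -1/120
Hence L_5(x) = -x^5/120 + 5 x^4/24 - 5 x^3/3 + 5 x^2 - 5 x + 1.

L_5(x); series = -x^5/120 + 5 x^4/24 - 5 x^3/3 + 5 x^2 - 5 x + 1


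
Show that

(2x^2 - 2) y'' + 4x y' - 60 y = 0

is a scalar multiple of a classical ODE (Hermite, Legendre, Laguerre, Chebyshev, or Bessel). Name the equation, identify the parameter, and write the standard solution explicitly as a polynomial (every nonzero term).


All three coefficients share the factor -2; dividing through by -2 gives  (1 - x^2) y'' - 2x y' + 30 y = 0.
This matches the Legendre equation (1 - x^2) y'' - 2x y' + n(n+1) y = 0 (note the -2x y' term) with n(n+1) = 30, so n = 5; the polynomial solution is P_5(x).
With y = sum_k a_k x^k, matching x^k gives (k+2)(k+1) a_{k+2} = [k(k+1) - n(n+1)] a_k = (k - 5)(k + 6) a_k. The right side vanishes at k = 5, so the series with the parity of 5 terminates at degree 5.
Standard normalization (P_n(1) = 1): leading coefficient (2n)!/(2^n (n!)^2) = 3628800/(32*14400) = 63/8, so a_5 = 63/8. Work downward with a_k = (k+1)(k+2) a_{k+2} / ((k - 5)(k + 6)):
  a_3 = (4)(5)(63/8) / ((3 - 5)(3 + 6)) = (315/2)/(-18) = -35/4
  a_1 = (2)(3)(-35/4) / ((1 - 5)(1 + 6)) = (-105/2)/(-28) = 15/8
Hence P_5(x) = 63 x^5/8 - 35 x^3/4 + 15 x/8.

P_5(x); series = 63 x^5/8 - 35 x^3/4 + 15 x/8


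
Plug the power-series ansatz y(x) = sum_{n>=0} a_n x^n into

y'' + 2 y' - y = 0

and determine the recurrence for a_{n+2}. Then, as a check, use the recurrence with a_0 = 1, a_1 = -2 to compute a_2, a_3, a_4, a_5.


Substitute y = sum_n a_n x^n.
y''(x) has coefficient (n+2)(n+1) a_{n+2} at x^n;
2 y'(x) has coefficient 2 (n+1) a_{n+1} at x^n;
-y(x) has coefficient -1 a_n at x^n.
Matching x^n: (n+2)(n+1) a_{n+2} + 2 (n+1) a_{n+1} - 1 a_n = 0.
Thus a_{n+2} = [-2 (n+1) a_{n+1} + 1 a_n] / ((n+1)(n+2)).

Check with a_0 = 1, a_1 = -2 (apply the recurrence for n = 0, 1, 2, 3): a_0 = 1, a_1 = -2, a_2 = 5/2, a_3 = -2, a_4 = 29/24, a_5 = -7/12.

a_(n+2) = [-2 (n+1) a_(n+1) + 1 a_n] / ((n+1)(n+2)); check: a_0 = 1, a_1 = -2, a_2 = 5/2, a_3 = -2, a_4 = 29/24, a_5 = -7/12


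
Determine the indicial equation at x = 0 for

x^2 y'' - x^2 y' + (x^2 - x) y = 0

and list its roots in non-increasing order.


Divide by x^2 to reach normal form y'' + P_1(x) y' + P_2(x) y = 0 with P_1(x) = -1 and P_2(x) = 1 - 1/x.
x = 0 is a singular point because the y-coefficient 1 - 1/x has a pole at x = 0.
It is a regular singular point because x P_1(x) = p(x) = -x and x^2 P_2(x) = q(x) = x^2 - x are polynomials, hence analytic at x = 0.
p(0) = 0,  q(0) = 0.
Indicial equation: r(r-1) + p(0) r + q(0) = 0, i.e. r^2 + (p(0) - 1) r + q(0) = 0, i.e. r^2 - 1 r = 0.
Discriminant: (-1)^2 - 4(0) = 1, so r = (1 ± 1)/2.
Solving: r_1 = 1, r_2 = 0.

indicial: r^2 - 1 r = 0; roots r_1 = 1, r_2 = 0


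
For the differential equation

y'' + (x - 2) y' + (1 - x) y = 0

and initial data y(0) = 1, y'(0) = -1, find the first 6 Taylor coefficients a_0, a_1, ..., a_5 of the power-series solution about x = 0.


Ansatz: y(x) = sum_{n>=0} a_n x^n, so y'(x) = sum_{n>=1} n a_n x^(n-1) and y''(x) = sum_{n>=2} n(n-1) a_n x^(n-2).
Substitute into P(x) y'' + Q(x) y' + R(x) y = 0 with P(x) = 1, Q(x) = x - 2, R(x) = 1 - x, and match powers of x.
Initial conditions: a_0 = 1, a_1 = -1.
Setting the coefficient of each power of x to zero and solving order by order (substituting the coefficients already found):
  x^0: 2 a_2 - 2 a_1 + a_0 = 0  ->  2 a_2 = 2 a_1 - a_0 = -3  ->  a_2 = -3/2
  x^1: 6 a_3 - 4 a_2 + 2 a_1 - a_0 = 0  ->  6 a_3 = 4 a_2 - 2 a_1 + a_0 = -3  ->  a_3 = -1/2
  x^2: 12 a_4 - 6 a_3 + 3 a_2 - a_1 = 0  ->  12 a_4 = 6 a_3 - 3 a_2 + a_1 = 1/2  ->  a_4 = 1/24
  x^3: 20 a_5 - 8 a_4 + 4 a_3 - a_2 = 0  ->  20 a_5 = 8 a_4 - 4 a_3 + a_2 = 5/6  ->  a_5 = 1/24
Truncated series: y(x) = 1 - x - (3/2) x^2 - (1/2) x^3 + (1/24) x^4 + (1/24) x^5 + O(x^6).

a_0 = 1; a_1 = -1; a_2 = -3/2; a_3 = -1/2; a_4 = 1/24; a_5 = 1/24
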